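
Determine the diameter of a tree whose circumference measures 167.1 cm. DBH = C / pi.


DBH = C / pi = 167.1 / 3.141593 = 53.1896 ≈ 53.19 cm

53.19 cm


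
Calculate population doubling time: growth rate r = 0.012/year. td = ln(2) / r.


td = ln(2) / 0.012 = 0.693147 / 0.012 = 57.7623 ≈ 57.8 years

57.8 years


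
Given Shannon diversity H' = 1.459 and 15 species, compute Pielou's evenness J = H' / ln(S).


ln(15) = 2.70805
J = H' / ln(S) = 1.459 / 2.70805 = 0.538764 ≈ 0.5388

0.5388


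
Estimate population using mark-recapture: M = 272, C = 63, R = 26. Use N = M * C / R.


N = M * C / R = 272 * 63 / 26 = 17136 / 26 = 659.08 ≈ 659

659 individuals


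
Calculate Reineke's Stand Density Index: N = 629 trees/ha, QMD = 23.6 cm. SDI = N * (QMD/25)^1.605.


QMD/25 = 23.6/25 = 0.944
(0.944)^1.605 = exp(1.605 * ln(0.944)) = exp(1.605 * (-0.0576291)) = exp(-0.0924947) = 0.911654
SDI = 629 * 0.911654 = 573.430 ≈ 573

573


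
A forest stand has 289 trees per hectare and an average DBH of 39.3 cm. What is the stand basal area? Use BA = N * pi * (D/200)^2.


(D/200)^2 = (39.3/200)^2 = 0.1965^2 = 0.03861225
Individual BA = 3.141593 * 0.03861225 = 0.121304 m^2
Stand BA = 289 * 0.121304 = 35.0569 ≈ 35.06 m^2/ha

35.06 m^2/ha


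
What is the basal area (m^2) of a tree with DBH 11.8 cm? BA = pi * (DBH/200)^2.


D/200 = 11.8/200 = 0.059 m
(D/200)^2 = 0.059^2 = 0.003481
BA = 3.141593 * 0.003481 = 0.0109359 ≈ 0.0109 m^2

0.0109 m^2


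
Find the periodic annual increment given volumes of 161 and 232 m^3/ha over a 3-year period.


PAI = (V2 - V1) / period = (232 - 161) / 3 = 71 / 3 = 23.6667 ≈ 23.67 m^3/ha/yr

23.67 m^3/ha/yr


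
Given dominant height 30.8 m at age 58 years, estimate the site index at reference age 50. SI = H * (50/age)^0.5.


50/58 = 0.862069
(0.862069)^0.5 = 0.928477
SI = 30.8 * 0.928477 = 28.5971 ≈ 28.6 m

28.6 m


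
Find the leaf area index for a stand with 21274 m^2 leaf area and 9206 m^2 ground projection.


LAI = 21274 / 9206 = 2.3109 ≈ 2.31

2.31


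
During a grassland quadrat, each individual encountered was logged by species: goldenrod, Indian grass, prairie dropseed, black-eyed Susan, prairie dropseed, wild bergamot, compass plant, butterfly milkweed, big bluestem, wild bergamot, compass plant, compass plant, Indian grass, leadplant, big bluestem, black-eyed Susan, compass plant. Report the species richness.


Total individuals logged = 17
Distinct species (count of individuals): goldenrod (1), Indian grass (2), prairie dropseed (2), black-eyed Susan (2), wild bergamot (2), compass plant (4), butterfly milkweed (1), big bluestem (2), leadplant (1)
Species richness = number of distinct species = 9

9


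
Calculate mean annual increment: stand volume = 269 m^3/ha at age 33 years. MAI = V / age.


MAI = 269 / 33 = 8.1515 ≈ 8.15 m^3/ha/yr

8.15 m^3/ha/yr


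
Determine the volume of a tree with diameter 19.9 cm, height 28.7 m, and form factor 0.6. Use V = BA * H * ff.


(D/200)^2 = (19.9/200)^2 = 0.0995^2 = 0.00990025
BA = 3.141593 * 0.00990025 = 0.0311026 m^2
V = 0.0311026 * 28.7 * 0.6 = 0.535587 ≈ 0.536 m^3

0.536 m^3


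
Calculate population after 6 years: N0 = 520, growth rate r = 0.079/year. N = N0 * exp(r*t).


r*t = 0.079 * 6 = 0.474
exp(0.474) = 1.60641
N = 520 * 1.60641 = 835.333 ≈ 835

835


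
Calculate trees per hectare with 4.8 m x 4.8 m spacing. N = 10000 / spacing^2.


N = 10000 / 4.8^2 = 10000 / 23.04 = 434.028 ≈ 434 trees/ha

434 trees/ha


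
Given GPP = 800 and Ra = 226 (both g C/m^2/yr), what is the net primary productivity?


NPP = GPP - Ra = 800 - 226 = 574 g C/m^2/yr

574 g C/m^2/yr


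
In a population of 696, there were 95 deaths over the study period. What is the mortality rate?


Mortality rate = 95 / 696 = 0.136494 ≈ 0.1365

0.1365


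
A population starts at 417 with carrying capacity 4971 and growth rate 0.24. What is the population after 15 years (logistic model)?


(K - N0)/N0 = (4971 - 417)/417 = 4554/417 = 10.9209
r*t = 0.24 * 15 = 3.6; exp(-3.6) = 0.0273237
10.9209 * 0.0273237 = 0.298399
1 + 0.298399 = 1.29840
N = 4971 / 1.29840 = 3828.56 ≈ 3829

3829


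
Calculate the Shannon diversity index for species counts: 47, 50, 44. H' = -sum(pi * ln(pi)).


Total N = 47 + 50 + 44 = 141
Per-species terms:
  p = 47/141 = 0.333333; ln(p) = -1.098613; p*ln(p) = 0.333333 * (-1.098613) = -0.366204
  p = 50/141 = 0.354610; ln(p) = -1.036737; p*ln(p) = 0.354610 * (-1.036737) = -0.367637
  p = 44/141 = 0.312057; ln(p) = -1.164569; p*ln(p) = 0.312057 * (-1.164569) = -0.363412
sum(p*ln(p)) = (-0.366204) + (-0.367637) + (-0.363412) = -1.097253
H' = -(-1.097253) = 1.097253 ≈ 1.0973

1.0973


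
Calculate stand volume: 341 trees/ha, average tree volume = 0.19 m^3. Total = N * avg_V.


V_stand = 341 * 0.19 = 64.79 ≈ 64.8 m^3/ha

64.8 m^3/ha


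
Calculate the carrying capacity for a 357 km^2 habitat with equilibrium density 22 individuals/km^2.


K = 22 * 357 = 7854 individuals

7854 individuals


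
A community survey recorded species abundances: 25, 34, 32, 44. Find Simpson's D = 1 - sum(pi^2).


Total N = 25 + 34 + 32 + 44 = 135
Per-species terms:
  p = 25/135 = 0.185185; p^2 = 0.185185^2 = 0.034293
  p = 34/135 = 0.251852; p^2 = 0.251852^2 = 0.063429
  p = 32/135 = 0.237037; p^2 = 0.237037^2 = 0.056187
  p = 44/135 = 0.325926; p^2 = 0.325926^2 = 0.106228
sum(p^2) = 0.034293 + 0.063429 + 0.056187 + 0.106228 = 0.260137
D = 1 - 0.260137 = 0.739863 ≈ 0.7399

0.7399


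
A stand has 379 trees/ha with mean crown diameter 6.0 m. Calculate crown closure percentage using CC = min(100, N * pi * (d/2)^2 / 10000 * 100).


(d/2)^2 = (6.0/2)^2 = 3^2 = 9
Crown area = 3.141593 * 9 = 28.2743 m^2
N * area / 10000 * 100 = 379 * 28.2743 / 10000 * 100 = 107.160
CC = min(100, 107.160) = 100%

100%


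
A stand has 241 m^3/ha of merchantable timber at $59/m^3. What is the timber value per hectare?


Value = 241 * 59 = $14219/ha

$14219/ha


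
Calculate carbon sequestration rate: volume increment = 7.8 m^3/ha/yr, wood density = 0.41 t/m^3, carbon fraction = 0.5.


C = 7.8 * 0.41 * 0.5 = 1.599 ≈ 1.60 t C/ha/yr

1.60 t C/ha/yr


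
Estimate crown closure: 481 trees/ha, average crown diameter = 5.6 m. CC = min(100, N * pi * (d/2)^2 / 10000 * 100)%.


(d/2)^2 = (5.6/2)^2 = 2.8^2 = 7.84
Crown area = 3.141593 * 7.84 = 24.6301 m^2
N * area / 10000 * 100 = 481 * 24.6301 / 10000 * 100 = 118.471
CC = min(100, 118.471) = 100%

100%


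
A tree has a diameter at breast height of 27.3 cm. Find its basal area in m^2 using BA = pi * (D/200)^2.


D/200 = 27.3/200 = 0.1365 m
(D/200)^2 = 0.1365^2 = 0.01863225
BA = 3.141593 * 0.01863225 = 0.0585349 ≈ 0.0585 m^2

0.0585 m^2


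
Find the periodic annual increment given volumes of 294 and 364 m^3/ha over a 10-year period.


PAI = (V2 - V1) / period = (364 - 294) / 10 = 70 / 10 = 7.00 m^3/ha/yr

7.00 m^3/ha/yr


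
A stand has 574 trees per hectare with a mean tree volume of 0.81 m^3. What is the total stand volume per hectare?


V_stand = 574 * 0.81 = 464.94 ≈ 464.9 m^3/ha

464.9 m^3/ha


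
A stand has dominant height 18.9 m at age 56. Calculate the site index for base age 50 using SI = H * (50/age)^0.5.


50/56 = 0.892857
(0.892857)^0.5 = 0.944911
SI = 18.9 * 0.944911 = 17.8588 ≈ 17.9 m

17.9 m


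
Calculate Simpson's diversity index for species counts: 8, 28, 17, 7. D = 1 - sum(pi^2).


Total N = 8 + 28 + 17 + 7 = 60
Per-species terms:
  p = 8/60 = 0.133333; p^2 = 0.133333^2 = 0.017778
  p = 28/60 = 0.466667; p^2 = 0.466667^2 = 0.217778
  p = 17/60 = 0.283333; p^2 = 0.283333^2 = 0.080278
  p = 7/60 = 0.116667; p^2 = 0.116667^2 = 0.013611
sum(p^2) = 0.017778 + 0.217778 + 0.080278 + 0.013611 = 0.329445
D = 1 - 0.329445 = 0.670555 ≈ 0.6706

0.6706


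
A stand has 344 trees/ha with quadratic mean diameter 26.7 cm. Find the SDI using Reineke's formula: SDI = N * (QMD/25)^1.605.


QMD/25 = 26.7/25 = 1.068
(1.068)^1.605 = exp(1.605 * ln(1.068)) = exp(1.605 * 0.0657877) = exp(0.105589) = 1.11137
SDI = 344 * 1.11137 = 382.311 ≈ 382

382


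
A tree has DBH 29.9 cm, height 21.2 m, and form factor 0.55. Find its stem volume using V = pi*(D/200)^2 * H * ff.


(D/200)^2 = (29.9/200)^2 = 0.1495^2 = 0.02235025
BA = 3.141593 * 0.02235025 = 0.0702154 m^2
V = 0.0702154 * 21.2 * 0.55 = 0.818712 ≈ 0.819 m^3

0.819 m^3


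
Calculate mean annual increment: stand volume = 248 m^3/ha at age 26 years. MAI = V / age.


MAI = 248 / 26 = 9.5385 ≈ 9.54 m^3/ha/yr

9.54 m^3/ha/yr


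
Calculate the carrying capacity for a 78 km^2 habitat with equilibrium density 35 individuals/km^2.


K = 35 * 78 = 2730 individuals

2730 individuals


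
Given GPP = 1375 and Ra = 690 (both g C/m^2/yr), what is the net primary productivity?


NPP = GPP - Ra = 1375 - 690 = 685 g C/m^2/yr

685 g C/m^2/yr


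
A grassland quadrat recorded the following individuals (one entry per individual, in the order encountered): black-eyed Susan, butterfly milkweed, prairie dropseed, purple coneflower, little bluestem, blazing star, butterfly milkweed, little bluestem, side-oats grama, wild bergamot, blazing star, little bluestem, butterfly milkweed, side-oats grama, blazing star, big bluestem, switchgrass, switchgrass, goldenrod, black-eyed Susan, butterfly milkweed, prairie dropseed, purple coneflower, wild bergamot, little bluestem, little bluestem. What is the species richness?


Total individuals logged = 26
Distinct species (count of individuals): black-eyed Susan (2), butterfly milkweed (4), prairie dropseed (2), purple coneflower (2), little bluestem (5), blazing star (3), side-oats grama (2), wild bergamot (2), big bluestem (1), switchgrass (2), goldenrod (1)
Species richness = number of distinct species = 11

11


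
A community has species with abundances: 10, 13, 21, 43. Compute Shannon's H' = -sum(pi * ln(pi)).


Total N = 10 + 13 + 21 + 43 = 87
Per-species terms:
  p = 10/87 = 0.114943; ln(p) = -2.163319; p*ln(p) = 0.114943 * (-2.163319) = -0.248658
  p = 13/87 = 0.149425; ln(p) = -1.900961; p*ln(p) = 0.149425 * (-1.900961) = -0.284051
  p = 21/87 = 0.241379; ln(p) = -1.421387; p*ln(p) = 0.241379 * (-1.421387) = -0.343093
  p = 43/87 = 0.494253; ln(p) = -0.704708; p*ln(p) = 0.494253 * (-0.704708) = -0.348304
sum(p*ln(p)) = (-0.248658) + (-0.284051) + (-0.343093) + (-0.348304) = -1.224106
H' = -(-1.224106) = 1.224106 ≈ 1.2241

1.2241


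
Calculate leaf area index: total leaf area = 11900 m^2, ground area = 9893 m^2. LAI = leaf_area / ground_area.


LAI = 11900 / 9893 = 1.2029 ≈ 1.20

1.20


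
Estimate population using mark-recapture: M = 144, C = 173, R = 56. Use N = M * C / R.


N = M * C / R = 144 * 173 / 56 = 24912 / 56 = 444.86 ≈ 445

445 individuals


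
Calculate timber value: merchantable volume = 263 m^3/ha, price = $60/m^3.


Value = 263 * 60 = $15780/ha

$15780/ha


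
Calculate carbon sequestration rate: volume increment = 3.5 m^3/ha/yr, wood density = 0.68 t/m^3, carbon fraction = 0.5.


C = 3.5 * 0.68 * 0.5 = 1.19 t C/ha/yr

1.19 t C/ha/yr


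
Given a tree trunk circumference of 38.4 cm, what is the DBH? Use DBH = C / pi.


DBH = C / pi = 38.4 / 3.141593 = 12.2231 ≈ 12.22 cm

12.22 cm


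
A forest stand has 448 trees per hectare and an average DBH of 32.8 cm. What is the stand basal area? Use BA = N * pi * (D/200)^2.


(D/200)^2 = (32.8/200)^2 = 0.164^2 = 0.026896
Individual BA = 3.141593 * 0.026896 = 0.0844963 m^2
Stand BA = 448 * 0.0844963 = 37.8543 ≈ 37.85 m^2/ha

37.85 m^2/ha


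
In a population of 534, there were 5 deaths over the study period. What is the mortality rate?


Mortality rate = 5 / 534 = 0.009363 ≈ 0.0094

0.0094


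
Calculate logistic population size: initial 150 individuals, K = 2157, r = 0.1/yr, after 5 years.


(K - N0)/N0 = (2157 - 150)/150 = 2007/150 = 13.3800
r*t = 0.1 * 5 = 0.5; exp(-0.5) = 0.606531
13.3800 * 0.606531 = 8.11538
1 + 8.11538 = 9.11538
N = 2157 / 9.11538 = 236.633 ≈ 237

237


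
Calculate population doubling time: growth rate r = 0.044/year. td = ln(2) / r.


td = ln(2) / 0.044 = 0.693147 / 0.044 = 15.7533 ≈ 15.8 years

15.8 years


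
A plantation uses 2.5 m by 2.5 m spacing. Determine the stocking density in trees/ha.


N = 10000 / 2.5^2 = 10000 / 6.25 = 1600.00 ≈ 1600 trees/ha

1600 trees/ha


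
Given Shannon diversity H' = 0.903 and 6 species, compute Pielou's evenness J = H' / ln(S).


ln(6) = 1.79176
J = H' / ln(S) = 0.903 / 1.79176 = 0.503974 ≈ 0.5040

0.5040


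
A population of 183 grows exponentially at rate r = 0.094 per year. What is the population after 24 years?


r*t = 0.094 * 24 = 2.256
exp(2.256) = 9.54483
N = 183 * 9.54483 = 1746.70 ≈ 1747

1747


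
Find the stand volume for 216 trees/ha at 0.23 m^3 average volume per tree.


V_stand = 216 * 0.23 = 49.68 ≈ 49.7 m^3/ha

49.7 m^3/ha


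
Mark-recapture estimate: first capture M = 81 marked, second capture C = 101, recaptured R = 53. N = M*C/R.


N = M * C / R = 81 * 101 / 53 = 8181 / 53 = 154.36 ≈ 154

154 individuals


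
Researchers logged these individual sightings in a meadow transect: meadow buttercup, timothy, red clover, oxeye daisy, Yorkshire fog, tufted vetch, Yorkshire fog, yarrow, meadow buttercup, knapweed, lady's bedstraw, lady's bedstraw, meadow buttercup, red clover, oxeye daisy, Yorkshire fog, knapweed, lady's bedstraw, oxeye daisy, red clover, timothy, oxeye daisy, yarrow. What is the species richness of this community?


Total individuals logged = 23
Distinct species (count of individuals): meadow buttercup (3), timothy (2), red clover (3), oxeye daisy (4), Yorkshire fog (3), tufted vetch (1), yarrow (2), knapweed (2), lady's bedstraw (3)
Species richness = number of distinct species = 9

9


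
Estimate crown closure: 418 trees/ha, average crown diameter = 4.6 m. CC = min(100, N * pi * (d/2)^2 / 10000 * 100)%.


(d/2)^2 = (4.6/2)^2 = 2.3^2 = 5.29
Crown area = 3.141593 * 5.29 = 16.6190 m^2
N * area / 10000 * 100 = 418 * 16.6190 / 10000 * 100 = 69.4674
CC = min(100, 69.4674) = 69.4674 ≈ 69.5%

69.5%


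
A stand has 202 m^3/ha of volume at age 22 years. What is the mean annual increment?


MAI = 202 / 22 = 9.1818 ≈ 9.18 m^3/ha/yr

9.18 m^3/ha/yr


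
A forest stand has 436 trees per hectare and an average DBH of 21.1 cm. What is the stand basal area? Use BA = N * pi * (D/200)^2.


(D/200)^2 = (21.1/200)^2 = 0.1055^2 = 0.01113025
Individual BA = 3.141593 * 0.01113025 = 0.0349667 m^2
Stand BA = 436 * 0.0349667 = 15.2455 ≈ 15.25 m^2/ha

15.25 m^2/ha


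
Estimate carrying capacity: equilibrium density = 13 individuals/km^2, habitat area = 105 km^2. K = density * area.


K = 13 * 105 = 1365 individuals

1365 individuals


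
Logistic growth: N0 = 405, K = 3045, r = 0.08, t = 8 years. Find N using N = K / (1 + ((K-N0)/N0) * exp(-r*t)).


(K - N0)/N0 = (3045 - 405)/405 = 2640/405 = 6.51852
r*t = 0.08 * 8 = 0.64; exp(-0.64) = 0.527292
6.51852 * 0.527292 = 3.43716
1 + 3.43716 = 4.43716
N = 3045 / 4.43716 = 686.250 ≈ 686

686


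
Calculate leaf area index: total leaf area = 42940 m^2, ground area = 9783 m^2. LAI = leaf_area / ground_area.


LAI = 42940 / 9783 = 4.3892 ≈ 4.39

4.39


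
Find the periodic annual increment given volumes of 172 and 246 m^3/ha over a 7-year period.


PAI = (V2 - V1) / period = (246 - 172) / 7 = 74 / 7 = 10.5714 ≈ 10.57 m^3/ha/yr

10.57 m^3/ha/yr


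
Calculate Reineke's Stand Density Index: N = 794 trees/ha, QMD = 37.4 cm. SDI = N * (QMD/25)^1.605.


QMD/25 = 37.4/25 = 1.496
(1.496)^1.605 = exp(1.605 * ln(1.496)) = exp(1.605 * 0.402795) = exp(0.646486) = 1.90882
SDI = 794 * 1.90882 = 1515.60 ≈ 1516

1516


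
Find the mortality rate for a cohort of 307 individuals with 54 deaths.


Mortality rate = 54 / 307 = 0.175896 ≈ 0.1759

0.1759


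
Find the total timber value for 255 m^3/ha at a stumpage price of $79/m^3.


Value = 255 * 79 = $20145/ha

$20145/ha


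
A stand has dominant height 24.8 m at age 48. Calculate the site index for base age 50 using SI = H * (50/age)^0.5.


50/48 = 1.04167
(1.04167)^0.5 = 1.02062
SI = 24.8 * 1.02062 = 25.3114 ≈ 25.3 m

25.3 m


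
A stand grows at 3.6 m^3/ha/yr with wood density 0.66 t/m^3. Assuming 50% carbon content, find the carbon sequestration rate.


C = 3.6 * 0.66 * 0.5 = 1.188 ≈ 1.19 t C/ha/yr

1.19 t C/ha/yr


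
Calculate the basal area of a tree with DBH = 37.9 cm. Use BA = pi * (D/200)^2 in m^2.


D/200 = 37.9/200 = 0.1895 m
(D/200)^2 = 0.1895^2 = 0.03591025
BA = 3.141593 * 0.03591025 = 0.112815 ≈ 0.1128 m^2

0.1128 m^2


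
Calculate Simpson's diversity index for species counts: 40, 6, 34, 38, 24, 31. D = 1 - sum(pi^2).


Total N = 40 + 6 + 34 + 38 + 24 + 31 = 173
Per-species terms:
  p = 40/173 = 0.231214; p^2 = 0.231214^2 = 0.053460
  p = 6/173 = 0.034682; p^2 = 0.034682^2 = 0.001203
  p = 34/173 = 0.196532; p^2 = 0.196532^2 = 0.038625
  p = 38/173 = 0.219653; p^2 = 0.219653^2 = 0.048247
  p = 24/173 = 0.138728; p^2 = 0.138728^2 = 0.019245
  p = 31/173 = 0.179191; p^2 = 0.179191^2 = 0.032109
sum(p^2) = 0.053460 + 0.001203 + 0.038625 + 0.048247 + 0.019245 + 0.032109 = 0.192889
D = 1 - 0.192889 = 0.807111 ≈ 0.8071

0.8071


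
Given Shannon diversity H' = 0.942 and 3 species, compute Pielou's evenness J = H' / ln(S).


ln(3) = 1.09861
J = H' / ln(S) = 0.942 / 1.09861 = 0.857447 ≈ 0.8574

0.8574


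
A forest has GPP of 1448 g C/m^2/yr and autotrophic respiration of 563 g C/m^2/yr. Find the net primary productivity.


NPP = GPP - Ra = 1448 - 563 = 885 g C/m^2/yr

885 g C/m^2/yr


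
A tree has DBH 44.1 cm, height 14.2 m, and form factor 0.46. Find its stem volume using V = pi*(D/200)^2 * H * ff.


(D/200)^2 = (44.1/200)^2 = 0.2205^2 = 0.04862025
BA = 3.141593 * 0.04862025 = 0.152745 m^2
V = 0.152745 * 14.2 * 0.46 = 0.997730 ≈ 0.998 m^3

0.998 m^3


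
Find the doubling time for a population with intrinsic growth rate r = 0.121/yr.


td = ln(2) / 0.121 = 0.693147 / 0.121 = 5.72849 ≈ 5.7 years

5.7 years


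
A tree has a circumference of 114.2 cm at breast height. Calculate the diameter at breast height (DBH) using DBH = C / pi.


DBH = C / pi = 114.2 / 3.141593 = 36.3510 ≈ 36.35 cm

36.35 cm


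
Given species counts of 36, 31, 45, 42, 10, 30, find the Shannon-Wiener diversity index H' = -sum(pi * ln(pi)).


Total N = 36 + 31 + 45 + 42 + 10 + 30 = 194
Per-species terms:
  p = 36/194 = 0.185567; ln(p) = -1.684339; p*ln(p) = 0.185567 * (-1.684339) = -0.312558
  p = 31/194 = 0.159794; ln(p) = -1.833870; p*ln(p) = 0.159794 * (-1.833870) = -0.293041
  p = 45/194 = 0.231959; ln(p) = -1.461195; p*ln(p) = 0.231959 * (-1.461195) = -0.338937
  p = 42/194 = 0.216495; ln(p) = -1.530188; p*ln(p) = 0.216495 * (-1.530188) = -0.331278
  p = 10/194 = 0.051546; ln(p) = -2.965281; p*ln(p) = 0.051546 * (-2.965281) = -0.152848
  p = 30/194 = 0.154639; ln(p) = -1.866662; p*ln(p) = 0.154639 * (-1.866662) = -0.288659
sum(p*ln(p)) = (-0.312558) + (-0.293041) + (-0.338937) + (-0.331278) + (-0.152848) + (-0.288659) = -1.717321
H' = -(-1.717321) = 1.717321 ≈ 1.7173

1.7173


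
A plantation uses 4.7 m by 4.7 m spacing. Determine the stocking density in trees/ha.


N = 10000 / 4.7^2 = 10000 / 22.09 = 452.694 ≈ 453 trees/ha

453 trees/ha


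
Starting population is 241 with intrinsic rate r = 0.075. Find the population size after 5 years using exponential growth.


r*t = 0.075 * 5 = 0.375
exp(0.375) = 1.45499
N = 241 * 1.45499 = 350.653 ≈ 351

351


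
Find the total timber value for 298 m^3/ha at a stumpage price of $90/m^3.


Value = 298 * 90 = $26820/ha

$26820/ha


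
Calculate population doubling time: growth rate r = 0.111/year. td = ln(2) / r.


td = ln(2) / 0.111 = 0.693147 / 0.111 = 6.24457 ≈ 6.2 years

6.2 years


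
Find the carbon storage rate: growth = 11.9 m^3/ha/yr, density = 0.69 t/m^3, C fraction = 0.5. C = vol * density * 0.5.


C = 11.9 * 0.69 * 0.5 = 4.1055 ≈ 4.11 t C/ha/yr

4.11 t C/ha/yr


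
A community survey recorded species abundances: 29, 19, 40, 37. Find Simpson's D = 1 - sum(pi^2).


Total N = 29 + 19 + 40 + 37 = 125
Per-species terms:
  p = 29/125 = 0.232000; p^2 = 0.232000^2 = 0.053824
  p = 19/125 = 0.152000; p^2 = 0.152000^2 = 0.023104
  p = 40/125 = 0.320000; p^2 = 0.320000^2 = 0.102400
  p = 37/125 = 0.296000; p^2 = 0.296000^2 = 0.087616
sum(p^2) = 0.053824 + 0.023104 + 0.102400 + 0.087616 = 0.266944
D = 1 - 0.266944 = 0.733056 ≈ 0.7331

0.7331


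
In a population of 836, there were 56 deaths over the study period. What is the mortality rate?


Mortality rate = 56 / 836 = 0.066986 ≈ 0.0670

0.0670


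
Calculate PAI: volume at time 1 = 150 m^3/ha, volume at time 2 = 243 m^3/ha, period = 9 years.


PAI = (V2 - V1) / period = (243 - 150) / 9 = 93 / 9 = 10.3333 ≈ 10.33 m^3/ha/yr

10.33 m^3/ha/yr


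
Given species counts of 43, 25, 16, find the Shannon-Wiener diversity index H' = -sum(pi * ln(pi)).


Total N = 43 + 25 + 16 = 84
Per-species terms:
  p = 43/84 = 0.511905; ln(p) = -0.669616; p*ln(p) = 0.511905 * (-0.669616) = -0.342780
  p = 25/84 = 0.297619; ln(p) = -1.211941; p*ln(p) = 0.297619 * (-1.211941) = -0.360697
  p = 16/84 = 0.190476; ln(p) = -1.658229; p*ln(p) = 0.190476 * (-1.658229) = -0.315853
sum(p*ln(p)) = (-0.342780) + (-0.360697) + (-0.315853) = -1.019330
H' = -(-1.019330) = 1.019330 ≈ 1.0193

1.0193


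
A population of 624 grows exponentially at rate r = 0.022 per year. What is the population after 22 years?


r*t = 0.022 * 22 = 0.484
exp(0.484) = 1.62255
N = 624 * 1.62255 = 1012.47 ≈ 1012

1012


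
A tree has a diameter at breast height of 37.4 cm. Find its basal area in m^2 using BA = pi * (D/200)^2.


D/200 = 37.4/200 = 0.187 m
(D/200)^2 = 0.187^2 = 0.034969
BA = 3.141593 * 0.034969 = 0.109858 ≈ 0.1099 m^2

0.1099 m^2


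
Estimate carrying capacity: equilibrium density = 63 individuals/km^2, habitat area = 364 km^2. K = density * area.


K = 63 * 364 = 22932 individuals

22932 individuals


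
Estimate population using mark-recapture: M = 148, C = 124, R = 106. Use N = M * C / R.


N = M * C / R = 148 * 124 / 106 = 18352 / 106 = 173.13 ≈ 173

173 individuals


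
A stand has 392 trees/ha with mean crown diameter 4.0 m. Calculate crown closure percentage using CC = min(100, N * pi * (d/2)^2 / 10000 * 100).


(d/2)^2 = (4.0/2)^2 = 2^2 = 4
Crown area = 3.141593 * 4 = 12.5664 m^2
N * area / 10000 * 100 = 392 * 12.5664 / 10000 * 100 = 49.2603
CC = min(100, 49.2603) = 49.2603 ≈ 49.3%

49.3%


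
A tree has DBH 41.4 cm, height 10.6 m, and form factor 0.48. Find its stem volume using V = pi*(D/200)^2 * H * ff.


(D/200)^2 = (41.4/200)^2 = 0.207^2 = 0.042849
BA = 3.141593 * 0.042849 = 0.134614 m^2
V = 0.134614 * 10.6 * 0.48 = 0.684916 ≈ 0.685 m^3

0.685 m^3


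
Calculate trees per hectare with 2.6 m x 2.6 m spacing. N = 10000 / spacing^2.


N = 10000 / 2.6^2 = 10000 / 6.76 = 1479.29 ≈ 1479 trees/ha

1479 trees/ha


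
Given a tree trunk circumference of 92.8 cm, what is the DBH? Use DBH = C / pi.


DBH = C / pi = 92.8 / 3.141593 = 29.5392 ≈ 29.54 cm

29.54 cm


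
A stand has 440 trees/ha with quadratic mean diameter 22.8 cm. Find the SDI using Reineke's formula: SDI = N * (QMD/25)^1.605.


QMD/25 = 22.8/25 = 0.912
(0.912)^1.605 = exp(1.605 * ln(0.912)) = exp(1.605 * (-0.0921153)) = exp(-0.147845) = 0.862565
SDI = 440 * 0.862565 = 379.529 ≈ 380

380


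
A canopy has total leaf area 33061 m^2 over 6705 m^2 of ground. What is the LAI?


LAI = 33061 / 6705 = 4.9308 ≈ 4.93

4.93


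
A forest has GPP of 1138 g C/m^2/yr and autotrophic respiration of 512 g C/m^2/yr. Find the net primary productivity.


NPP = GPP - Ra = 1138 - 512 = 626 g C/m^2/yr

626 g C/m^2/yr


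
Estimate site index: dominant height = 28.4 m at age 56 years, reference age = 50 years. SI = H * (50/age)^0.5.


50/56 = 0.892857
(0.892857)^0.5 = 0.944911
SI = 28.4 * 0.944911 = 26.8355 ≈ 26.8 m

26.8 m


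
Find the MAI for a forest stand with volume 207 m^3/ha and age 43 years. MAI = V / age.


MAI = 207 / 43 = 4.8140 ≈ 4.81 m^3/ha/yr

4.81 m^3/ha/yr


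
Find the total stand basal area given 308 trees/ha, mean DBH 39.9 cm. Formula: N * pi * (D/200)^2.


(D/200)^2 = (39.9/200)^2 = 0.1995^2 = 0.03980025
Individual BA = 3.141593 * 0.03980025 = 0.125036 m^2
Stand BA = 308 * 0.125036 = 38.5111 ≈ 38.51 m^2/ha

38.51 m^2/ha


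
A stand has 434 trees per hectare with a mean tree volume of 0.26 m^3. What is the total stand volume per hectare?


V_stand = 434 * 0.26 = 112.84 ≈ 112.8 m^3/ha

112.8 m^3/ha


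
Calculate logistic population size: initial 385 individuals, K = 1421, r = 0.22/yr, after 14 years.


(K - N0)/N0 = (1421 - 385)/385 = 1036/385 = 2.69091
r*t = 0.22 * 14 = 3.08; exp(-3.08) = 0.0459593
2.69091 * 0.0459593 = 0.123672
1 + 0.123672 = 1.12367
N = 1421 / 1.12367 = 1264.61 ≈ 1265

1265


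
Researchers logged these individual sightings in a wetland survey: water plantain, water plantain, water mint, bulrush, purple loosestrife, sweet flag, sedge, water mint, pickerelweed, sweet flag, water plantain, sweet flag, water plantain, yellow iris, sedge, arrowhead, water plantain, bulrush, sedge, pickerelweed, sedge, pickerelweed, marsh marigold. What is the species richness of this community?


Total individuals logged = 23
Distinct species (count of individuals): water plantain (5), water mint (2), bulrush (2), purple loosestrife (1), sweet flag (3), sedge (4), pickerelweed (3), yellow iris (1), arrowhead (1), marsh marigold (1)
Species richness = number of distinct species = 10

10


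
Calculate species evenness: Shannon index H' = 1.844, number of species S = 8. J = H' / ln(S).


ln(8) = 2.07944
J = H' / ln(S) = 1.844 / 2.07944 = 0.886777 ≈ 0.8868

0.8868


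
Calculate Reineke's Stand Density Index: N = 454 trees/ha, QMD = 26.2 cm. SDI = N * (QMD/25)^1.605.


QMD/25 = 26.2/25 = 1.048
(1.048)^1.605 = exp(1.605 * ln(1.048)) = exp(1.605 * 0.0468836) = exp(0.0752482) = 1.07815
SDI = 454 * 1.07815 = 489.480 ≈ 489

489


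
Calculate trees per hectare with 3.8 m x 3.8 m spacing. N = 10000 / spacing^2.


N = 10000 / 3.8^2 = 10000 / 14.44 = 692.521 ≈ 693 trees/ha

693 trees/ha


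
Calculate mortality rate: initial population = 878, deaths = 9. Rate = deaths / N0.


Mortality rate = 9 / 878 = 0.010251 ≈ 0.0103

0.0103


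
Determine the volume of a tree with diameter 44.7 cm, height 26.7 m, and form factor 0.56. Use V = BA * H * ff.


(D/200)^2 = (44.7/200)^2 = 0.2235^2 = 0.04995225
BA = 3.141593 * 0.04995225 = 0.156930 m^2
V = 0.156930 * 26.7 * 0.56 = 2.34642 ≈ 2.346 m^3

2.346 m^3


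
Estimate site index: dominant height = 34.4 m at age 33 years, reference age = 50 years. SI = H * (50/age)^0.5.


50/33 = 1.51515
(1.51515)^0.5 = 1.23091
SI = 34.4 * 1.23091 = 42.3433 ≈ 42.3 m

42.3 m


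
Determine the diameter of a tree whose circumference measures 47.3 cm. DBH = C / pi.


DBH = C / pi = 47.3 / 3.141593 = 15.0561 ≈ 15.06 cm

15.06 cm


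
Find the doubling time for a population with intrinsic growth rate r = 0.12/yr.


td = ln(2) / 0.12 = 0.693147 / 0.12 = 5.77623 ≈ 5.8 years

5.8 years


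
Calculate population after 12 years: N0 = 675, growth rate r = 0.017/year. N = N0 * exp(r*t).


r*t = 0.017 * 12 = 0.204
exp(0.204) = 1.22630
N = 675 * 1.22630 = 827.753 ≈ 828

828


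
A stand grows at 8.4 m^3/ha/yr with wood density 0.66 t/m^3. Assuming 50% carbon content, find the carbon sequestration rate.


C = 8.4 * 0.66 * 0.5 = 2.772 ≈ 2.77 t C/ha/yr

2.77 t C/ha/yr


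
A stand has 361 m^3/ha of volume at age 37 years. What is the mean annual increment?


MAI = 361 / 37 = 9.7568 ≈ 9.76 m^3/ha/yr

9.76 m^3/ha/yr


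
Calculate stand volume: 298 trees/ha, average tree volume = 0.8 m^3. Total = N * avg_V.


V_stand = 298 * 0.8 = 238.4 m^3/ha

238.4 m^3/ha


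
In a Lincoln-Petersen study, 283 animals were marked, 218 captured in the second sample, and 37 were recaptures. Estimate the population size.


N = M * C / R = 283 * 218 / 37 = 61694 / 37 = 1667.41 ≈ 1667

1667 individuals


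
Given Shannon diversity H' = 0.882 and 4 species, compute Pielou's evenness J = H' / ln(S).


ln(4) = 1.38629
J = H' / ln(S) = 0.882 / 1.38629 = 0.636231 ≈ 0.6362

0.6362


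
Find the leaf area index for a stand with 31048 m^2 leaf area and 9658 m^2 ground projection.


LAI = 31048 / 9658 = 3.2147 ≈ 3.21

3.21


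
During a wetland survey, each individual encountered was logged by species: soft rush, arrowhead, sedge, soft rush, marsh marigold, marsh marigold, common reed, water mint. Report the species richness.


Total individuals logged = 8
Distinct species (count of individuals): soft rush (2), arrowhead (1), sedge (1), marsh marigold (2), common reed (1), water mint (1)
Species richness = number of distinct species = 6

6


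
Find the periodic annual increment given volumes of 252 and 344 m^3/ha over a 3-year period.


PAI = (V2 - V1) / period = (344 - 252) / 3 = 92 / 3 = 30.6667 ≈ 30.67 m^3/ha/yr

30.67 m^3/ha/yr


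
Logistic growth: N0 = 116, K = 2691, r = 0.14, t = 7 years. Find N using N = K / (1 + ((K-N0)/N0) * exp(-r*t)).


(K - N0)/N0 = (2691 - 116)/116 = 2575/116 = 22.1983
r*t = 0.14 * 7 = 0.98; exp(-0.98) = 0.375311
22.1983 * 0.375311 = 8.33127
1 + 8.33127 = 9.33127
N = 2691 / 9.33127 = 288.385 ≈ 288

288


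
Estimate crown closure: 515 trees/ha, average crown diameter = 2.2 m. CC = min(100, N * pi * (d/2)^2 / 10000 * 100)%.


(d/2)^2 = (2.2/2)^2 = 1.1^2 = 1.21
Crown area = 3.141593 * 1.21 = 3.80133 m^2
N * area / 10000 * 100 = 515 * 3.80133 / 10000 * 100 = 19.5768
CC = min(100, 19.5768) = 19.5768 ≈ 19.6%

19.6%


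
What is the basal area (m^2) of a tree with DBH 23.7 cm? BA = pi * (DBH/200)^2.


D/200 = 23.7/200 = 0.1185 m
(D/200)^2 = 0.1185^2 = 0.01404225
BA = 3.141593 * 0.01404225 = 0.0441150 ≈ 0.0441 m^2

0.0441 m^2


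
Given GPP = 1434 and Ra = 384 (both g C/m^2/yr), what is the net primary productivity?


NPP = GPP - Ra = 1434 - 384 = 1050 g C/m^2/yr

1050 g C/m^2/yr


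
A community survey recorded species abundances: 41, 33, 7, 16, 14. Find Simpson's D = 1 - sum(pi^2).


Total N = 41 + 33 + 7 + 16 + 14 = 111
Per-species terms:
  p = 41/111 = 0.369369; p^2 = 0.369369^2 = 0.136433
  p = 33/111 = 0.297297; p^2 = 0.297297^2 = 0.088386
  p = 7/111 = 0.063063; p^2 = 0.063063^2 = 0.003977
  p = 16/111 = 0.144144; p^2 = 0.144144^2 = 0.020777
  p = 14/111 = 0.126126; p^2 = 0.126126^2 = 0.015908
sum(p^2) = 0.136433 + 0.088386 + 0.003977 + 0.020777 + 0.015908 = 0.265481
D = 1 - 0.265481 = 0.734519 ≈ 0.7345

0.7345


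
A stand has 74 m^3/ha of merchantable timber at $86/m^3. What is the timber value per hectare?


Value = 74 * 86 = $6364/ha

$6364/ha


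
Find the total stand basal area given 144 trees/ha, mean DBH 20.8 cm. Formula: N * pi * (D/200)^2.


(D/200)^2 = (20.8/200)^2 = 0.104^2 = 0.010816
Individual BA = 3.141593 * 0.010816 = 0.0339795 m^2
Stand BA = 144 * 0.0339795 = 4.89305 ≈ 4.89 m^2/ha

4.89 m^2/ha


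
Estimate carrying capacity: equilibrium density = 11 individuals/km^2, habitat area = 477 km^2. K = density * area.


K = 11 * 477 = 5247 individuals

5247 individuals


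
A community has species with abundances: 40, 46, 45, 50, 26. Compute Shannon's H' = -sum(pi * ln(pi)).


Total N = 40 + 46 + 45 + 50 + 26 = 207
Per-species terms:
  p = 40/207 = 0.193237; ln(p) = -1.643838; p*ln(p) = 0.193237 * (-1.643838) = -0.317650
  p = 46/207 = 0.222222; ln(p) = -1.504078; p*ln(p) = 0.222222 * (-1.504078) = -0.334239
  p = 45/207 = 0.217391; ln(p) = -1.526058; p*ln(p) = 0.217391 * (-1.526058) = -0.331751
  p = 50/207 = 0.241546; ln(p) = -1.420695; p*ln(p) = 0.241546 * (-1.420695) = -0.343163
  p = 26/207 = 0.125604; ln(p) = -2.074621; p*ln(p) = 0.125604 * (-2.074621) = -0.260581
sum(p*ln(p)) = (-0.317650) + (-0.334239) + (-0.331751) + (-0.343163) + (-0.260581) = -1.587384
H' = -(-1.587384) = 1.587384 ≈ 1.5874

1.5874


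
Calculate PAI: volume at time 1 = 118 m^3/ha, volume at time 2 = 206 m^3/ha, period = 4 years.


PAI = (V2 - V1) / period = (206 - 118) / 4 = 88 / 4 = 22.00 m^3/ha/yr

22.00 m^3/ha/yr


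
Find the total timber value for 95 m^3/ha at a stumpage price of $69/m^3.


Value = 95 * 69 = $6555/ha

$6555/ha


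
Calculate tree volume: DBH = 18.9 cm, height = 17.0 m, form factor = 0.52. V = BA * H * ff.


(D/200)^2 = (18.9/200)^2 = 0.0945^2 = 0.00893025
BA = 3.141593 * 0.00893025 = 0.0280552 m^2
V = 0.0280552 * 17.0 * 0.52 = 0.248008 ≈ 0.248 m^3

0.248 m^3


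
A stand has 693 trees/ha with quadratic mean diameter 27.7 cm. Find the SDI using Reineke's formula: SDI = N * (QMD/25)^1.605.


QMD/25 = 27.7/25 = 1.108
(1.108)^1.605 = exp(1.605 * ln(1.108)) = exp(1.605 * 0.102557) = exp(0.164604) = 1.17893
SDI = 693 * 1.17893 = 816.998 ≈ 817

817


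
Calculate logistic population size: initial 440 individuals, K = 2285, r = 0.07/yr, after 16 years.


(K - N0)/N0 = (2285 - 440)/440 = 1845/440 = 4.19318
r*t = 0.07 * 16 = 1.12; exp(-1.12) = 0.326280
4.19318 * 0.326280 = 1.36815
1 + 1.36815 = 2.36815
N = 2285 / 2.36815 = 964.888 ≈ 965

965


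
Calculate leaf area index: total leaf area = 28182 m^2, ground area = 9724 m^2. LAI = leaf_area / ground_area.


LAI = 28182 / 9724 = 2.8982 ≈ 2.90

2.90


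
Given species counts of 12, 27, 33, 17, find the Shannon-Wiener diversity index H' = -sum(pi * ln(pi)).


Total N = 12 + 27 + 33 + 17 = 89
Per-species terms:
  p = 12/89 = 0.134831; ln(p) = -2.003733; p*ln(p) = 0.134831 * (-2.003733) = -0.270165
  p = 27/89 = 0.303371; ln(p) = -1.192799; p*ln(p) = 0.303371 * (-1.192799) = -0.361861
  p = 33/89 = 0.370787; ln(p) = -0.992128; p*ln(p) = 0.370787 * (-0.992128) = -0.367868
  p = 17/89 = 0.191011; ln(p) = -1.655424; p*ln(p) = 0.191011 * (-1.655424) = -0.316204
sum(p*ln(p)) = (-0.270165) + (-0.361861) + (-0.367868) + (-0.316204) = -1.316098
H' = -(-1.316098) = 1.316098 ≈ 1.3161

1.3161


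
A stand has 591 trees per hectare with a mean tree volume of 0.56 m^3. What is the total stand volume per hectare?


V_stand = 591 * 0.56 = 330.96 ≈ 331.0 m^3/ha

331.0 m^3/ha


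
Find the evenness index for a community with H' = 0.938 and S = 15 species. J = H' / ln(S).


ln(15) = 2.70805
J = H' / ln(S) = 0.938 / 2.70805 = 0.346375 ≈ 0.3464

0.3464


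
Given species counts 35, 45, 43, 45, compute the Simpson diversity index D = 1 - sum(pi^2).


Total N = 35 + 45 + 43 + 45 = 168
Per-species terms:
  p = 35/168 = 0.208333; p^2 = 0.208333^2 = 0.043403
  p = 45/168 = 0.267857; p^2 = 0.267857^2 = 0.071747
  p = 43/168 = 0.255952; p^2 = 0.255952^2 = 0.065511
  p = 45/168 = 0.267857; p^2 = 0.267857^2 = 0.071747
sum(p^2) = 0.043403 + 0.071747 + 0.065511 + 0.071747 = 0.252408
D = 1 - 0.252408 = 0.747592 ≈ 0.7476

0.7476


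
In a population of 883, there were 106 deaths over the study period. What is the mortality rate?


Mortality rate = 106 / 883 = 0.120045 ≈ 0.1200

0.1200


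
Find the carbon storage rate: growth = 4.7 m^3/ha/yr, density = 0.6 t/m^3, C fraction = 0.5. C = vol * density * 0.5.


C = 4.7 * 0.6 * 0.5 = 1.41 t C/ha/yr

1.41 t C/ha/yr


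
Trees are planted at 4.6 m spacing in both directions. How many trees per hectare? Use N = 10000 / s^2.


N = 10000 / 4.6^2 = 10000 / 21.16 = 472.590 ≈ 473 trees/ha

473 trees/ha


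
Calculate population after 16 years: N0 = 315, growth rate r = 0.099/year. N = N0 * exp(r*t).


r*t = 0.099 * 16 = 1.584
exp(1.584) = 4.87441
N = 315 * 4.87441 = 1535.44 ≈ 1535

1535


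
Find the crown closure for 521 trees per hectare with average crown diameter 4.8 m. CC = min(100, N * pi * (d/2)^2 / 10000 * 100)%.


(d/2)^2 = (4.8/2)^2 = 2.4^2 = 5.76
Crown area = 3.141593 * 5.76 = 18.0956 m^2
N * area / 10000 * 100 = 521 * 18.0956 / 10000 * 100 = 94.2781
CC = min(100, 94.2781) = 94.2781 ≈ 94.3%

94.3%


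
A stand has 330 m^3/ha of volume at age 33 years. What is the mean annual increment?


MAI = 330 / 33 = 10.00 m^3/ha/yr

10.00 m^3/ha/yr


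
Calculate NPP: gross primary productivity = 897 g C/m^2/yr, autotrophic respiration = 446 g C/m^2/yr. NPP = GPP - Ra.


NPP = GPP - Ra = 897 - 446 = 451 g C/m^2/yr

451 g C/m^2/yr


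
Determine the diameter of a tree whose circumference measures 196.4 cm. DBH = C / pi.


DBH = C / pi = 196.4 / 3.141593 = 62.5161 ≈ 62.52 cm

62.52 cm


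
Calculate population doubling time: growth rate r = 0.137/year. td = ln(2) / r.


td = ln(2) / 0.137 = 0.693147 / 0.137 = 5.05947 ≈ 5.1 years

5.1 years


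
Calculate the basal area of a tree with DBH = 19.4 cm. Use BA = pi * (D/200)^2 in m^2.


D/200 = 19.4/200 = 0.097 m
(D/200)^2 = 0.097^2 = 0.009409
BA = 3.141593 * 0.009409 = 0.0295592 ≈ 0.0296 m^2

0.0296 m^2


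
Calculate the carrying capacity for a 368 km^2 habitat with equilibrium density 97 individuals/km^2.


K = 97 * 368 = 35696 individuals

35696 individuals


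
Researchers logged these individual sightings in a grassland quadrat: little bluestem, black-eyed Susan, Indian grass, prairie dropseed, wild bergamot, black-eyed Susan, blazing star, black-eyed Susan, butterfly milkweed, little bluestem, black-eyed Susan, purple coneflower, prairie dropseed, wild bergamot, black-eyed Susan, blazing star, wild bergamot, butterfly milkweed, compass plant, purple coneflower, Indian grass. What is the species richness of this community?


Total individuals logged = 21
Distinct species (count of individuals): little bluestem (2), black-eyed Susan (5), Indian grass (2), prairie dropseed (2), wild bergamot (3), blazing star (2), butterfly milkweed (2), purple coneflower (2), compass plant (1)
Species richness = number of distinct species = 9

9


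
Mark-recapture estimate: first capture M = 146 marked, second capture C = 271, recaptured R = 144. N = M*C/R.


N = M * C / R = 146 * 271 / 144 = 39566 / 144 = 274.76 ≈ 275

275 individuals


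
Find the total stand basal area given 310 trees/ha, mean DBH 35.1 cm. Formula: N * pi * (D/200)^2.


(D/200)^2 = (35.1/200)^2 = 0.1755^2 = 0.03080025
Individual BA = 3.141593 * 0.03080025 = 0.0967618 m^2
Stand BA = 310 * 0.0967618 = 29.9962 ≈ 30.00 m^2/ha

30.00 m^2/ha


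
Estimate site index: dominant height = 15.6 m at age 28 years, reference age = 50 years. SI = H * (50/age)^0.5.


50/28 = 1.78571
(1.78571)^0.5 = 1.33630
SI = 15.6 * 1.33630 = 20.8463 ≈ 20.8 m

20.8 m


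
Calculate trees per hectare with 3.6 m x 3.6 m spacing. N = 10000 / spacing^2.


N = 10000 / 3.6^2 = 10000 / 12.96 = 771.605 ≈ 772 trees/ha

772 trees/ha


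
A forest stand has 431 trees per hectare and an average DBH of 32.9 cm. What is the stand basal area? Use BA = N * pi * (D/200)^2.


(D/200)^2 = (32.9/200)^2 = 0.1645^2 = 0.02706025
Individual BA = 3.141593 * 0.02706025 = 0.0850123 m^2
Stand BA = 431 * 0.0850123 = 36.6403 ≈ 36.64 m^2/ha

36.64 m^2/ha


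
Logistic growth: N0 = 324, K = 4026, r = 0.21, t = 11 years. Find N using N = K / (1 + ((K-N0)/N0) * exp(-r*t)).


(K - N0)/N0 = (4026 - 324)/324 = 3702/324 = 11.4259
r*t = 0.21 * 11 = 2.31; exp(-2.31) = 0.0992613
11.4259 * 0.0992613 = 1.13415
1 + 1.13415 = 2.13415
N = 4026 / 2.13415 = 1886.47 ≈ 1886

1886


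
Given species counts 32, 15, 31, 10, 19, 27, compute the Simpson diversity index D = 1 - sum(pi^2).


Total N = 32 + 15 + 31 + 10 + 19 + 27 = 134
Per-species terms:
  p = 32/134 = 0.238806; p^2 = 0.238806^2 = 0.057028
  p = 15/134 = 0.111940; p^2 = 0.111940^2 = 0.012531
  p = 31/134 = 0.231343; p^2 = 0.231343^2 = 0.053520
  p = 10/134 = 0.074627; p^2 = 0.074627^2 = 0.005569
  p = 19/134 = 0.141791; p^2 = 0.141791^2 = 0.020105
  p = 27/134 = 0.201493; p^2 = 0.201493^2 = 0.040599
sum(p^2) = 0.057028 + 0.012531 + 0.053520 + 0.005569 + 0.020105 + 0.040599 = 0.189352
D = 1 - 0.189352 = 0.810648 ≈ 0.8106

0.8106
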